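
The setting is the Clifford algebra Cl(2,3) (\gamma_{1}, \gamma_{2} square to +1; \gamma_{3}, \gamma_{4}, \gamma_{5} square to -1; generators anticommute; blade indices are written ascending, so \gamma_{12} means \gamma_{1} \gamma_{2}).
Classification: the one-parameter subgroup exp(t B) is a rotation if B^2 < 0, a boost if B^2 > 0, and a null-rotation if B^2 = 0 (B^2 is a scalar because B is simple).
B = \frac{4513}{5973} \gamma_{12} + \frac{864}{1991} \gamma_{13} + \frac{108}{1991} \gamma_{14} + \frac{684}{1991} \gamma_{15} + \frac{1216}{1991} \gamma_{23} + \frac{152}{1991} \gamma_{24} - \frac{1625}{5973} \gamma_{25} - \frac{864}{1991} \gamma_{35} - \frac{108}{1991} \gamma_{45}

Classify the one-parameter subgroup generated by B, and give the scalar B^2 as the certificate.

B^2 term by term: the squares give (\frac{4513}{5973})^2*(\gamma_{12})^2 + (\frac{864}{1991})^2*(\gamma_{13})^2 + (\frac{108}{1991})^2*(\gamma_{14})^2 + (\frac{684}{1991})^2*(\gamma_{15})^2 + (\frac{1216}{1991})^2*(\gamma_{23})^2 + (\frac{152}{1991})^2*(\gamma_{24})^2 + (-\frac{1625}{5973})^2*(\gamma_{25})^2 + (-\frac{864}{1991})^2*(\gamma_{35})^2 + (-\frac{108}{1991})^2*(\gamma_{45})^2 = \frac{20367169}{35676729}*(-1) + \frac{746496}{3964081}*(+1) + \frac{11664}{3964081}*(+1) + \frac{467856}{3964081}*(+1) + \frac{1478656}{3964081}*(+1) + \frac{23104}{3964081}*(+1) + \frac{2640625}{35676729}*(+1) + \frac{746496}{3964081}*(-1) + \frac{11664}{3964081}*(-1) = 0 (each basis 2-blade squares to minus the product of its generators' squares); cross terms between blades sharing an index anticommute and cancel; the commuting (index-disjoint) pairs give grade-4 terms 2*c*c'*(blade product), which cancel blade by blade — \gamma_{1234}: -\frac{262656}{3964081} + \frac{262656}{3964081} = 0; \gamma_{1235}: -\frac{2599488}{3964081} + \frac{936000}{3964081} + \frac{1663488}{3964081} = 0; \gamma_{1245}: -\frac{324936}{3964081} + \frac{117000}{3964081} + \frac{207936}{3964081} = 0; \gamma_{1345}: -\frac{186624}{3964081} + \frac{186624}{3964081} = 0; \gamma_{2345}: -\frac{262656}{3964081} + \frac{262656}{3964081} = 0 — confirming B is simple. So B^2 = 0.
Answer: null-rotation, certificate B^2 = 0. Certificate logic: 0 is a conjugation-invariant scalar, so its sign fixes rotation versus boost versus null-rotation outright.


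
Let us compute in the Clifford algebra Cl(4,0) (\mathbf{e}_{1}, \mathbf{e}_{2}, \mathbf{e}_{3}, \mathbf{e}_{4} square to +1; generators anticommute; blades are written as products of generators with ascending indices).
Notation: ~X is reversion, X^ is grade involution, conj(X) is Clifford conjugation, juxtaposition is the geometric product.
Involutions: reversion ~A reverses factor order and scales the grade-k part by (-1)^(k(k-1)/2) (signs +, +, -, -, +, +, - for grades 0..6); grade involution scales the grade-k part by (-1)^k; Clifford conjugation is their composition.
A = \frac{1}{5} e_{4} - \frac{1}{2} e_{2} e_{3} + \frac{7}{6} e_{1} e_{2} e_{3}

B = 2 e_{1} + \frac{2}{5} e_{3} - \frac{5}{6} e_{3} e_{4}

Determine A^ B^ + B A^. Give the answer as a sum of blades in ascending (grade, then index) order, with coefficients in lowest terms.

first term: \frac{1}{5} e_{2} - \frac{1}{6} e_{3} + \frac{7}{15} e_{1} e_{2} - \frac{2}{5} e_{1} e_{4} + \frac{7}{3} e_{2} e_{3} + \frac{5}{12} e_{2} e_{4} - \frac{2}{25} e_{3} e_{4} + e_{1} e_{2} e_{3} + \frac{35}{36} e_{1} e_{2} e_{4}
second term: \frac{1}{5} e_{2} + \frac{1}{6} e_{3} - \frac{7}{15} e_{1} e_{2} - \frac{2}{5} e_{1} e_{4} - \frac{7}{3} e_{2} e_{3} - \frac{5}{12} e_{2} e_{4} - \frac{2}{25} e_{3} e_{4} - e_{1} e_{2} e_{3} - \frac{35}{36} e_{1} e_{2} e_{4}
Answer: \frac{2}{5} e_{2} - \frac{4}{5} e_{1} e_{4} - \frac{4}{25} e_{3} e_{4}


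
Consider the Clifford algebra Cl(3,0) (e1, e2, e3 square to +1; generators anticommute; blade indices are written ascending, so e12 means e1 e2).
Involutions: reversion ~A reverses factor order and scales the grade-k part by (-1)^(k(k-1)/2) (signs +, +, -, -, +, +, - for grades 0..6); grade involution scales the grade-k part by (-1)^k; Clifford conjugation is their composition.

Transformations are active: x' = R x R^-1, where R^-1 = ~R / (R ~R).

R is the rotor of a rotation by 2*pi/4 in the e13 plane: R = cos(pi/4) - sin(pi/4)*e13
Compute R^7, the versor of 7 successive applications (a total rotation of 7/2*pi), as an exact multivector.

The rotor phase is half the rotation angle and phases add under composition, so 7 steps in the e13 plane accumulate phase 7*(pi/4) = 7*pi/4: R^7 = cos(7*pi/4) - sin(7*pi/4)*e13.
cos(7*pi/4) = sqrt(2)/2 and sin(7*pi/4) = -sqrt(2)/2, so R^7 = sqrt(2)/2 + sqrt(2)/2*e13. The net rotation is 3/2*pi (after discarding 1 full turn, each of which contributes a factor -1 to the rotor); the rotor keeps the half-angle phase exactly.
Answer: sqrt(2)/2 + sqrt(2)/2*e13


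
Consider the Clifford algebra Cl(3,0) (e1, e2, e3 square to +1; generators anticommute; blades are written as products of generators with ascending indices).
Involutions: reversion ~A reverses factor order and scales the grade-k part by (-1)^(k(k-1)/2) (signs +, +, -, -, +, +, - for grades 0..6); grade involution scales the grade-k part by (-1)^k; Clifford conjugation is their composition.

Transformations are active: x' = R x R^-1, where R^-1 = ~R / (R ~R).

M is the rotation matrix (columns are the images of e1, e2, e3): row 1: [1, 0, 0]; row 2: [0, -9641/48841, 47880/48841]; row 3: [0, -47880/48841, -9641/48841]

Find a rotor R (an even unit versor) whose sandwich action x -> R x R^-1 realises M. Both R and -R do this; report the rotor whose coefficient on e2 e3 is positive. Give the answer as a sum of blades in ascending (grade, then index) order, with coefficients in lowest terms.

Method: write R = a + b12*e1 e2 + b13*e1 e3 + b23*e2 e3 with a^2 + b12^2 + b13^2 + b23^2 = 1 (so R^-1 = ~R). Expanding the columns R e_j ~R gives tr M = 4a^2 - 1 and, from the antisymmetric part, M21 - M12 = -4a*b12, M13 - M31 = 4a*b13, M32 - M23 = -4a*b23.
Here tr M = 29559/48841, so a^2 = (1 + tr M)/4 = 19600/48841 and a = ±140/221. Taking a = 140/221: M21 - M12 = 0, M13 - M31 = 0, M32 - M23 = -95760/48841, giving b12 = 0, b13 = 0, b23 = 171/221, i.e. R = 140/221 + 171/221*e2 e3.
Its e2 e3 coefficient is already positive.
Answer: 140/221 + 171/221*e2 e3. Recall the cover is two-to-one: with M of trace 29559/48841, both preimages act alike, and the stated e2 e3 sign chooses the sheet.


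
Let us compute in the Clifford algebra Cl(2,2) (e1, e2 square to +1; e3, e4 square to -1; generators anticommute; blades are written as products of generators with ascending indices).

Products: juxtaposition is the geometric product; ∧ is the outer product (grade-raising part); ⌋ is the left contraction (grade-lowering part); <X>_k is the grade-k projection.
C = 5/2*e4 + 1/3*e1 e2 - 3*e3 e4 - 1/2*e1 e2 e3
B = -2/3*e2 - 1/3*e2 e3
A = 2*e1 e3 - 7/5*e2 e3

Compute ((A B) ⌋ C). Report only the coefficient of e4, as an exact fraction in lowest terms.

step 1: 7/15 - 14/15*e3 - 2/3*e1 e2 + 4/3*e1 e2 e3
step 2: -4/9 - 1/3*e3 - 49/30*e4 - 14/45*e1 e2 - 7/5*e3 e4 - 7/30*e1 e2 e3
Answer: -49/30


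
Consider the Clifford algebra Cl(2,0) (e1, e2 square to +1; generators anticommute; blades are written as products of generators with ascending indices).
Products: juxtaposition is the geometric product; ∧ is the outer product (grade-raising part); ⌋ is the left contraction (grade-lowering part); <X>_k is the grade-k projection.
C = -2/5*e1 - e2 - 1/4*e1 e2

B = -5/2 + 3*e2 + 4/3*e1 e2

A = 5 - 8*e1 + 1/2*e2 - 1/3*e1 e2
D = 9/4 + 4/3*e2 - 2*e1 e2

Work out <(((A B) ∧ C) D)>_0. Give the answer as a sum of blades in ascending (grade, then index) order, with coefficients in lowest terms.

step 1: -95/9 + 55/3*e1 + 37/12*e2 - 33/2*e1 e2
step 2: 38/9*e1 + 95/9*e2 - 2603/180*e1 e2
step 3: -4009/270 + 3059/270*e1 + 551/36*e2 - 58121/2160*e1 e2
step 4: -4009/270
Answer: -4009/270


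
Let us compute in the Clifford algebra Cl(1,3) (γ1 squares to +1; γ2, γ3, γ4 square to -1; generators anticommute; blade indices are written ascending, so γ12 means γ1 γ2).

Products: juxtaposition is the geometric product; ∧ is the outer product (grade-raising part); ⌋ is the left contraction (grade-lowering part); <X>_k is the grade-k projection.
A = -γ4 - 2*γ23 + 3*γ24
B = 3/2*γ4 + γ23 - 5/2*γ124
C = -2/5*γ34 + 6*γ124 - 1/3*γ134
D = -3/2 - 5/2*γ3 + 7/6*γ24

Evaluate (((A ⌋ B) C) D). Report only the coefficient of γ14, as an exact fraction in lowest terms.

step 1: 7/2 + 15/2*γ1 - 5/2*γ12
step 2: -15*γ4 + 45*γ24 - 39/10*γ34 + 21*γ124 - 25/6*γ134 - 5/6*γ234 + γ1234
step 3: -105/2 - 49/2*γ1 - 35/2*γ2 - 35/36*γ3 + 129/4*γ4 + 7/6*γ13 + 125/12*γ14 + 91/20*γ23 - 785/12*γ24 - 633/20*γ34 + 175/36*γ123 - 34*γ124 + 25/4*γ134 + 455/4*γ234 + 51*γ1234
Answer: 125/12


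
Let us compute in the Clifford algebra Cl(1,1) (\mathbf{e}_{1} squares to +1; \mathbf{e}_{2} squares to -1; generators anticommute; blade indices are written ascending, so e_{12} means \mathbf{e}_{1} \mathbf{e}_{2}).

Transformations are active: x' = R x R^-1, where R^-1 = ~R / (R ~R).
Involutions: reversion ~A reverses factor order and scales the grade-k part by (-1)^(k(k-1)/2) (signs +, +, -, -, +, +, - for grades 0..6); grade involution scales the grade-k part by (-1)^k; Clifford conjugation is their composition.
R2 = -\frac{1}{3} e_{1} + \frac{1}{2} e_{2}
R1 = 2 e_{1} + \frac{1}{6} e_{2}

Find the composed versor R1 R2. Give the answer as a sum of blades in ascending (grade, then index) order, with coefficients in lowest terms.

Distribute over the terms of R1 (each basis-blade product reordered to ascending indices, repeated generators contracted through their squares):
(2 e_{1}) R2 = -\frac{2}{3} + e_{12}
(\frac{1}{6} e_{2}) R2 = -\frac{1}{12} + \frac{1}{18} e_{12}
Summing the partial products and collecting blades:
Answer: -\frac{3}{4} + \frac{19}{18} e_{12}


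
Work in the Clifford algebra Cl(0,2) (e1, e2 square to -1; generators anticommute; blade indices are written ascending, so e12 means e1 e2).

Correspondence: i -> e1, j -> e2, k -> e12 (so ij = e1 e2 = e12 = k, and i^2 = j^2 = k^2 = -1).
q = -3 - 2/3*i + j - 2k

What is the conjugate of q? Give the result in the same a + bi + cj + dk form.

In blades: q = -3 - 2/3*e1 + e2 - 2*e12.
Conjugation here is Clifford conjugation: the scalar is fixed and the grade-1 and grade-2 blades all flip sign, giving -3 + 2/3*e1 - e2 + 2*e12; translating back:
Answer: -3 + 2/3*i - j + 2k


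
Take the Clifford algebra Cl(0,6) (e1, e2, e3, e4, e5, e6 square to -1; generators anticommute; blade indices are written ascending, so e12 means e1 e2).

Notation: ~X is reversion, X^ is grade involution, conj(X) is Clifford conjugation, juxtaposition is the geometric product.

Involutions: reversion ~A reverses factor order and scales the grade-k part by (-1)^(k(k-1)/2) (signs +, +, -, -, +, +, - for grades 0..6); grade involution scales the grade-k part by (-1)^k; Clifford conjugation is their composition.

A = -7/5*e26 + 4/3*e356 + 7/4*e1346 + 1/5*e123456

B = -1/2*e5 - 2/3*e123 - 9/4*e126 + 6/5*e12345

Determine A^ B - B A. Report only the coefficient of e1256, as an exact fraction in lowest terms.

first term: -63/20*e1 + 6/25*e6 + 2/3*e36 - 14/15*e136 - 63/16*e234 - 7/6*e246 - 14/5*e256 - 9/20*e345 + 2/15*e456 - 3*e1235 + 8/5*e1246 - 8/9*e1256 - 1/10*e12346 + 511/200*e13456
second term: -63/20*e1 - 6/25*e6 - 2/3*e36 + 14/15*e136 - 63/16*e234 - 7/6*e246 + 7/5*e256 + 9/20*e345 - 2/15*e456 + 3*e1235 + 8/5*e1246 + 8/9*e1256 + 1/10*e12346 - 161/200*e13456
Answer: -16/9


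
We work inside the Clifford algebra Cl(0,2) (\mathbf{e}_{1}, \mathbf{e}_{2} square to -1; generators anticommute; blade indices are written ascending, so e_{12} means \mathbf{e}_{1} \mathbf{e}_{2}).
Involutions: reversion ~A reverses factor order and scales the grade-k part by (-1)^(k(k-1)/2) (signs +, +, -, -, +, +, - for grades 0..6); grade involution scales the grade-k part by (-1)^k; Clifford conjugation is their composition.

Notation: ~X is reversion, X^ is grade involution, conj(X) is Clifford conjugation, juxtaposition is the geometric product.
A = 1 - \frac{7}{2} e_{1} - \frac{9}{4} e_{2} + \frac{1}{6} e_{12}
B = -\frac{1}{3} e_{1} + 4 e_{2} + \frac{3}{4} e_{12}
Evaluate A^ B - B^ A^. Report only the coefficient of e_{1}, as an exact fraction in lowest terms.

first term: -\frac{191}{24} + \frac{11}{16} e_{1} + \frac{95}{72} e_{2} + \frac{31}{2} e_{12}
second term: \frac{185}{24} - \frac{97}{48} e_{1} - \frac{103}{72} e_{2} + \frac{31}{2} e_{12}
Answer: \frac{65}{24}


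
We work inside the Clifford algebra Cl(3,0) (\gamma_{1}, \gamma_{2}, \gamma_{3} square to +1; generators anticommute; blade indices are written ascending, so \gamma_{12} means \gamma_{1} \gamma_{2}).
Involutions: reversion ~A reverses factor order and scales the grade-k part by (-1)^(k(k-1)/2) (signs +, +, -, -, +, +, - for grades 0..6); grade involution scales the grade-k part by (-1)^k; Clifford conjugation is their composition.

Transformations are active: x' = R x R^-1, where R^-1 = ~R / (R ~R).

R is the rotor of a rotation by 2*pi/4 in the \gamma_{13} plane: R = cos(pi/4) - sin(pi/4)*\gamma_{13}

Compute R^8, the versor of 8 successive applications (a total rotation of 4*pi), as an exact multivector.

The rotor phase is half the rotation angle and phases add under composition, so 8 steps in the \gamma_{13} plane accumulate phase 8*(pi/4) = 2 \pi: R^8 = cos(2 \pi) - sin(2 \pi)*\gamma_{13}.
cos(2 \pi) = 1 and sin(2 \pi) = 0, so R^8 = 1. The total rotation 4*pi is 2 full turns, so every vector returns to itself, yet the rotor is +1, back on the identity sheet (an even number of 2*pi turns).
Answer: 1


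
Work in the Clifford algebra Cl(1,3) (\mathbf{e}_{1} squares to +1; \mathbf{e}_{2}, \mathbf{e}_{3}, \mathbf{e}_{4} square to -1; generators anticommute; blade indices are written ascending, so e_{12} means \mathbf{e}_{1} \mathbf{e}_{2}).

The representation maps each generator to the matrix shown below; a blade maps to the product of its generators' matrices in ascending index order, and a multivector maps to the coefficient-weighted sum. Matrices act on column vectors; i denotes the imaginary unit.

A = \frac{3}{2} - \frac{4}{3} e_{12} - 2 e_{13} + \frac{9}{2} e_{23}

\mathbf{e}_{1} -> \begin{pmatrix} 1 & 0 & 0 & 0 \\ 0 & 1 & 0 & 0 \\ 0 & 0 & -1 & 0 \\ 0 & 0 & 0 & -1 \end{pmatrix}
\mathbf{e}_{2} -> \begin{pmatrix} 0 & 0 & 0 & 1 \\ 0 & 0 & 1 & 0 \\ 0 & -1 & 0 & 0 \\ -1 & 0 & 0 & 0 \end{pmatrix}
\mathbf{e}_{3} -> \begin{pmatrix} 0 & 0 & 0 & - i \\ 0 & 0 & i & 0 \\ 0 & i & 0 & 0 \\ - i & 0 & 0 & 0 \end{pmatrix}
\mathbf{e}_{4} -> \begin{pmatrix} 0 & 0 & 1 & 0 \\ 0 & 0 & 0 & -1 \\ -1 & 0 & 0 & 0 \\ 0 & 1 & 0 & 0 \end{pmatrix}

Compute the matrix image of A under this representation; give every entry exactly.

Bivector images (products of the table entries): rho(e_{12}) = rho(\mathbf{e}_{1})rho(\mathbf{e}_{2}) = \begin{pmatrix} 0 & 0 & 0 & 1 \\ 0 & 0 & 1 & 0 \\ 0 & 1 & 0 & 0 \\ 1 & 0 & 0 & 0 \end{pmatrix}; rho(e_{13}) = rho(\mathbf{e}_{1})rho(\mathbf{e}_{3}) = \begin{pmatrix} 0 & 0 & 0 & - i \\ 0 & 0 & i & 0 \\ 0 & - i & 0 & 0 \\ i & 0 & 0 & 0 \end{pmatrix}; rho(e_{23}) = rho(\mathbf{e}_{2})rho(\mathbf{e}_{3}) = \begin{pmatrix} - i & 0 & 0 & 0 \\ 0 & i & 0 & 0 \\ 0 & 0 & - i & 0 \\ 0 & 0 & 0 & i \end{pmatrix}.
M = (\frac{3}{2})*1 + (-\frac{4}{3})*rho(e_{12}) + (-2)*rho(e_{13}) + (\frac{9}{2})*rho(e_{23}), summed entrywise (1 is the identity matrix):
Answer: \begin{pmatrix} \frac{3}{2} - \frac{9 i}{2} & 0 & 0 & - \frac{4}{3} + 2 i \\ 0 & \frac{3}{2} + \frac{9 i}{2} & - \frac{4}{3} - 2 i & 0 \\ 0 & - \frac{4}{3} + 2 i & \frac{3}{2} - \frac{9 i}{2} & 0 \\ - \frac{4}{3} - 2 i & 0 & 0 & \frac{3}{2} + \frac{9 i}{2} \end{pmatrix}


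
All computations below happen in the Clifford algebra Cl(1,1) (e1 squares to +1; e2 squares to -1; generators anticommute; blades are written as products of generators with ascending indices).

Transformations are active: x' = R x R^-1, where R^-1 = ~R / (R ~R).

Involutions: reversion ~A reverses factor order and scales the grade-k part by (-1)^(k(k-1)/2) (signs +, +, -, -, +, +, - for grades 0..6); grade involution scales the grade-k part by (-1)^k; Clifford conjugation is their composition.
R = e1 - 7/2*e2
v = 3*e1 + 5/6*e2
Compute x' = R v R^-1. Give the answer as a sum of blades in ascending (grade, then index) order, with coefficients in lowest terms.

~R = e1 - 7/2*e2, and R ~R = -45/4, so R^-1 = ~R / (-45/4).
R v = 71/12 + 34/3*e1 e2
Answer: -547/135*e1 + 769/270*e2


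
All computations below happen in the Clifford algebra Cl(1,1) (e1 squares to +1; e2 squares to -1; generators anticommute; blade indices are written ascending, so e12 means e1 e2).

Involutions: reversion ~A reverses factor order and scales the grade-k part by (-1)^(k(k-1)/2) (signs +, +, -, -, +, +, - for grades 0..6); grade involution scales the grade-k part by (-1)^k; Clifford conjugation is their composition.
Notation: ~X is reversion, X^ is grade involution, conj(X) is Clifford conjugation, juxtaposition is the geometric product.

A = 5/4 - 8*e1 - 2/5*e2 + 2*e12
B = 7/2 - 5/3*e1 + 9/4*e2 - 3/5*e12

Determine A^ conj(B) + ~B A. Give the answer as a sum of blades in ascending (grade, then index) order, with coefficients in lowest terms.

first term: 2377/120 + 10447/300*e1 + 13/240*e2 - 131/12*e12
second term: 2377/120 - 7603/300*e1 + 691/240*e2 + 317/12*e12
Answer: 2377/60 + 237/25*e1 + 44/15*e2 + 31/2*e12


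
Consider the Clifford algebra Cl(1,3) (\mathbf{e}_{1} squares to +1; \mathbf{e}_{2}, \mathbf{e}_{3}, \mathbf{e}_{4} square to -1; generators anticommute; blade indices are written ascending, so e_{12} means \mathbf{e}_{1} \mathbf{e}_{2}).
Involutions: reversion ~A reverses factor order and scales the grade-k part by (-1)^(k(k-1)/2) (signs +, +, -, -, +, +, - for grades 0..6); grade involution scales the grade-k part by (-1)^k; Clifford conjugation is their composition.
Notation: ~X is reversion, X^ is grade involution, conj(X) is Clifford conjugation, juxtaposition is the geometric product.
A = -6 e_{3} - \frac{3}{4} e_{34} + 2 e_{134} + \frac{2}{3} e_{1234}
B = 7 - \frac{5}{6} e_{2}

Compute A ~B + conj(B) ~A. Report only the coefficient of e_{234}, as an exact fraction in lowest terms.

first term: -42 e_{3} - 5 e_{23} - \frac{21}{4} e_{34} + \frac{131}{9} e_{134} + \frac{5}{8} e_{234} + 3 e_{1234}
second term: -42 e_{3} - 5 e_{23} + \frac{21}{4} e_{34} - \frac{121}{9} e_{134} + \frac{5}{8} e_{234} + \frac{19}{3} e_{1234}
Answer: \frac{5}{4}


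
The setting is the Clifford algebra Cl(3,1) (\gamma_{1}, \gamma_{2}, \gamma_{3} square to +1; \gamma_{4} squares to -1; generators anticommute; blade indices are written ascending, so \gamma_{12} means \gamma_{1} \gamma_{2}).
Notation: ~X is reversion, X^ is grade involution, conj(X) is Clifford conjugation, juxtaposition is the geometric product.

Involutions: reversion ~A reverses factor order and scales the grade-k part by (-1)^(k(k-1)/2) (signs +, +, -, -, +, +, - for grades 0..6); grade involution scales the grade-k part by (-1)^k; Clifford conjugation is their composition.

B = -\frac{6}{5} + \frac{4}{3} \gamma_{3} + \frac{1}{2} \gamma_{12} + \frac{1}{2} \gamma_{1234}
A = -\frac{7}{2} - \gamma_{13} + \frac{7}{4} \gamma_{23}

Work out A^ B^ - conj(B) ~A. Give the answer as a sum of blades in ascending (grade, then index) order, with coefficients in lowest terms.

first term: \frac{21}{5} + \frac{4}{3} \gamma_{1} - \frac{7}{3} \gamma_{2} + \frac{14}{3} \gamma_{3} - \frac{7}{4} \gamma_{12} + \frac{13}{40} \gamma_{13} - \frac{7}{8} \gamma_{14} - \frac{13}{5} \gamma_{23} - \frac{1}{2} \gamma_{24} - \frac{7}{4} \gamma_{1234}
second term: \frac{21}{5} + \frac{4}{3} \gamma_{1} - \frac{7}{3} \gamma_{2} + \frac{14}{3} \gamma_{3} + \frac{7}{4} \gamma_{12} - \frac{13}{40} \gamma_{13} + \frac{7}{8} \gamma_{14} + \frac{13}{5} \gamma_{23} + \frac{1}{2} \gamma_{24} - \frac{7}{4} \gamma_{1234}
Answer: -\frac{7}{2} \gamma_{12} + \frac{13}{20} \gamma_{13} - \frac{7}{4} \gamma_{14} - \frac{26}{5} \gamma_{23} - \gamma_{24}


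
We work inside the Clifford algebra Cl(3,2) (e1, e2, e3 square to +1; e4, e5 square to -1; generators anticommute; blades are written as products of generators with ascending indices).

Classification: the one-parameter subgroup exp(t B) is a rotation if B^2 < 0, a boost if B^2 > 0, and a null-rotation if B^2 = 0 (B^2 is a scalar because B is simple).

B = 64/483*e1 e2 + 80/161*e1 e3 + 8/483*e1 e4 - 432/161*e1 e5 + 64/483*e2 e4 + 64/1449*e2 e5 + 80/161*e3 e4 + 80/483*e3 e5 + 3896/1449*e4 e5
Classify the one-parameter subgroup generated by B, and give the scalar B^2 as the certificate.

B^2 term by term: the squares give (64/483)^2*(e1 e2)^2 + (80/161)^2*(e1 e3)^2 + (8/483)^2*(e1 e4)^2 + (-432/161)^2*(e1 e5)^2 + (64/483)^2*(e2 e4)^2 + (64/1449)^2*(e2 e5)^2 + (80/161)^2*(e3 e4)^2 + (80/483)^2*(e3 e5)^2 + (3896/1449)^2*(e4 e5)^2 = 4096/233289*(-1) + 6400/25921*(-1) + 64/233289*(+1) + 186624/25921*(+1) + 4096/233289*(+1) + 4096/2099601*(+1) + 6400/25921*(+1) + 6400/233289*(+1) + 15178816/2099601*(-1) = 0 (each basis 2-blade squares to minus the product of its generators' squares); cross terms between blades sharing an index anticommute and cancel; the commuting (index-disjoint) pairs give grade-4 terms 2*c*c'*(blade product), which cancel blade by blade — e1 e2 e3 e4: 10240/77763 - 10240/77763 = 0; e1 e2 e3 e5: 10240/233289 - 10240/233289 = 0; e1 e2 e4 e5: 498688/699867 - 1024/699867 - 18432/25921 = 0; e1 e3 e4 e5: 623360/233289 - 1280/233289 - 69120/25921 = 0; e2 e3 e4 e5: -10240/233289 + 10240/233289 = 0 — confirming B is simple. So B^2 = 0.
Answer: null-rotation, certificate B^2 = 0. The class reads off the invariant scalar 0 directly.


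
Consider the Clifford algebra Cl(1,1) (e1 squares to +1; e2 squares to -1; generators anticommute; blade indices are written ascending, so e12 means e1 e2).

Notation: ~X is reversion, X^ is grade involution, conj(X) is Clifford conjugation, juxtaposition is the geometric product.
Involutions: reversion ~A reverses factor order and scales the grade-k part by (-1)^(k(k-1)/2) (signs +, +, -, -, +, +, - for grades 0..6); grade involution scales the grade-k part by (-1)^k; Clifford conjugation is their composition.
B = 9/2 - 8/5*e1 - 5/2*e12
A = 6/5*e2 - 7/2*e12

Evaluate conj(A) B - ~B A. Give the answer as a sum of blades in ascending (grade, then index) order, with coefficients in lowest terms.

first term: -35/4 + 3*e1 + 1/5*e2 + 1383/100*e12
second term: -35/4 - 3*e1 + 11*e2 - 1767/100*e12
Answer: 6*e1 - 54/5*e2 + 63/2*e12


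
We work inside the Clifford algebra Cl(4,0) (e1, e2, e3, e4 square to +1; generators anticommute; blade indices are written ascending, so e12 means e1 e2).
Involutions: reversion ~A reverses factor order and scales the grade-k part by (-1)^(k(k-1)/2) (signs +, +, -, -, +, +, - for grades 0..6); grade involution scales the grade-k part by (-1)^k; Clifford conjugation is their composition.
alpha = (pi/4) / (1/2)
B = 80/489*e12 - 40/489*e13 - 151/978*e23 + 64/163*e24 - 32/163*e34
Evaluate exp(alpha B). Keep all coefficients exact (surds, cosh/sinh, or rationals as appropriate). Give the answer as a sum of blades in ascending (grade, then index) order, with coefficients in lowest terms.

B^2 term by term: the squares give (80/489)^2*(e12)^2 + (-40/489)^2*(e13)^2 + (-151/978)^2*(e23)^2 + (64/163)^2*(e24)^2 + (-32/163)^2*(e34)^2 = 6400/239121*(-1) + 1600/239121*(-1) + 22801/956484*(-1) + 4096/26569*(-1) + 1024/26569*(-1) = -1/4 (each basis 2-blade squares to minus the product of its generators' squares); cross terms between blades sharing an index anticommute and cancel; the commuting (index-disjoint) pairs give grade-4 terms 2*c*c'*(blade product), which cancel blade by blade — e1234: -5120/79707 + 5120/79707 = 0 — confirming B is simple. So B^2 = -1/4.
B^2 = -1/4 — the negative square puts this in the circular regime; l = 1/2, alpha*l = pi/4, so exp(alpha B) = cos(pi/4) + (sin(pi/4)/(1/2))*B = sqrt(2)/2 + (sqrt(2))*B.
Answer: sqrt(2)/2 + 80*sqrt(2)/489*e12 - 40*sqrt(2)/489*e13 - 151*sqrt(2)/978*e23 + 64*sqrt(2)/163*e24 - 32*sqrt(2)/163*e34


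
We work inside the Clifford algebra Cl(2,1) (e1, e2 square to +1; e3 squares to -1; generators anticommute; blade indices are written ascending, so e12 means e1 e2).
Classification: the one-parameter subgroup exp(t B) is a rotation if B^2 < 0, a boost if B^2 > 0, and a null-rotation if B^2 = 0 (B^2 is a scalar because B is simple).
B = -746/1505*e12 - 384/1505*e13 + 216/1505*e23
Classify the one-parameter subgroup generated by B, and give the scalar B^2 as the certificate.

B^2 term by term: the squares give (-746/1505)^2*(e12)^2 + (-384/1505)^2*(e13)^2 + (216/1505)^2*(e23)^2 = 556516/2265025*(-1) + 147456/2265025*(+1) + 46656/2265025*(+1) = -4/25 (each basis 2-blade squares to minus the product of its generators' squares); cross terms between blades sharing an index anticommute and cancel. So B^2 = -4/25.
Answer: rotation, certificate B^2 = -4/25. The invariant at work: B^2 = -4/25 is unchanged by conjugation, hence its sign classifies the subgroup whatever basis B is written in.


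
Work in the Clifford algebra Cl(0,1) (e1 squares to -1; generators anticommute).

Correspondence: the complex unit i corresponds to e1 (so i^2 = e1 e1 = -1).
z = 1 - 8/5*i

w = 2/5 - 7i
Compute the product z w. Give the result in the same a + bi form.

In blades: z = 1 - 8/5*e1, w = 2/5 - 7*e1.
Distribute z over w term by term (generator squares from the signature, products reordered to ascending indices): (1)*w = 2/5 - 7*e1; (-8/5*e1)*w = -56/5 - 16/25*e1.
Sum: -54/5 - 191/25*e1; translating back through the correspondence:
Answer: -54/5 - 191/25*i


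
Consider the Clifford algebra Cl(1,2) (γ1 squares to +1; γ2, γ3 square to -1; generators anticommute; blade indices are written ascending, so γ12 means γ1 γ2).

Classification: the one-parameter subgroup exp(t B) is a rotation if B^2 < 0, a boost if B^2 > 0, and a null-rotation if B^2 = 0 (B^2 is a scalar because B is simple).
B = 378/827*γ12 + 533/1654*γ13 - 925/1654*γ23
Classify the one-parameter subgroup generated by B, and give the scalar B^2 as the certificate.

B^2 term by term: the squares give (378/827)^2*(γ12)^2 + (533/1654)^2*(γ13)^2 + (-925/1654)^2*(γ23)^2 = 142884/683929*(+1) + 284089/2735716*(+1) + 855625/2735716*(-1) = 0 (each basis 2-blade squares to minus the product of its generators' squares); cross terms between blades sharing an index anticommute and cancel. So B^2 = 0.
Answer: null-rotation, certificate B^2 = 0. No conjugation can change B^2 = 0; the sign gives the class.


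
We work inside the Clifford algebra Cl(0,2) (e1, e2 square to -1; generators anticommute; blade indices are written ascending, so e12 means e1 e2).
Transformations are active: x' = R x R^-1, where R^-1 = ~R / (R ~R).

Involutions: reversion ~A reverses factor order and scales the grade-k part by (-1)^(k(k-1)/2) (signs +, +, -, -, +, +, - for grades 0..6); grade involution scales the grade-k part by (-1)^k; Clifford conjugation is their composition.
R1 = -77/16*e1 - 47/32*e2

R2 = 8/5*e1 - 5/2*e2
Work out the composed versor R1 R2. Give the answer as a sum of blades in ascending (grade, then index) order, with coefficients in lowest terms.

Distribute over the terms of R1 (each basis-blade product reordered to ascending indices, repeated generators contracted through their squares):
(-77/16*e1) R2 = 77/10 + 385/32*e12
(-47/32*e2) R2 = -235/64 + 47/20*e12
Summing the partial products and collecting blades:
Answer: 1289/320 + 2301/160*e12


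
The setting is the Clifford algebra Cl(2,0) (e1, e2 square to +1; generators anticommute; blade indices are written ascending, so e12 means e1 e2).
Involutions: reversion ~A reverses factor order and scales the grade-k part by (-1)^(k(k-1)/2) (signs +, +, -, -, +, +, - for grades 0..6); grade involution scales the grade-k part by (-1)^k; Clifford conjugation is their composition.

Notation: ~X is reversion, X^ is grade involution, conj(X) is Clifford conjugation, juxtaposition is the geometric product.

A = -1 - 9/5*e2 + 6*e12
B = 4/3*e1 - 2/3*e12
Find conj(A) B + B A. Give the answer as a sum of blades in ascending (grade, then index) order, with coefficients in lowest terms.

first term: -4 - 2/15*e1 + 8*e2 - 26/15*e12
second term: 4 - 2/15*e1 + 8*e2 - 26/15*e12
Answer: -4/15*e1 + 16*e2 - 52/15*e12


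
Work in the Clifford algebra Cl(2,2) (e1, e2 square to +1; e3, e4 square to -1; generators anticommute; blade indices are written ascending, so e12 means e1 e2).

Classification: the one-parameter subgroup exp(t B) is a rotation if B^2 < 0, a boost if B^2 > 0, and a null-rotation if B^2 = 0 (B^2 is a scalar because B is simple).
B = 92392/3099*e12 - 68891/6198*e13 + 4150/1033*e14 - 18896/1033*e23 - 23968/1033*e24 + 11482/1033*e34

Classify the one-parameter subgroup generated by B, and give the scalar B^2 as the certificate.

B^2 term by term: the squares give (92392/3099)^2*(e12)^2 + (-68891/6198)^2*(e13)^2 + (4150/1033)^2*(e14)^2 + (-18896/1033)^2*(e23)^2 + (-23968/1033)^2*(e24)^2 + (11482/1033)^2*(e34)^2 = 8536281664/9603801*(-1) + 4745969881/38415204*(+1) + 17222500/1067089*(+1) + 357058816/1067089*(+1) + 574465024/1067089*(+1) + 131836324/1067089*(-1) = 1/4 (each basis 2-blade squares to minus the product of its generators' squares); cross terms between blades sharing an index anticommute and cancel; the commuting (index-disjoint) pairs give grade-4 terms 2*c*c'*(blade product), which cancel blade by blade — e1234: 2121689888/3201267 - 1651179488/3201267 - 156836800/1067089 = 0 — confirming B is simple. So B^2 = 1/4.
Answer: boost, certificate B^2 = 1/4. The class reads off the invariant scalar 1/4 directly.


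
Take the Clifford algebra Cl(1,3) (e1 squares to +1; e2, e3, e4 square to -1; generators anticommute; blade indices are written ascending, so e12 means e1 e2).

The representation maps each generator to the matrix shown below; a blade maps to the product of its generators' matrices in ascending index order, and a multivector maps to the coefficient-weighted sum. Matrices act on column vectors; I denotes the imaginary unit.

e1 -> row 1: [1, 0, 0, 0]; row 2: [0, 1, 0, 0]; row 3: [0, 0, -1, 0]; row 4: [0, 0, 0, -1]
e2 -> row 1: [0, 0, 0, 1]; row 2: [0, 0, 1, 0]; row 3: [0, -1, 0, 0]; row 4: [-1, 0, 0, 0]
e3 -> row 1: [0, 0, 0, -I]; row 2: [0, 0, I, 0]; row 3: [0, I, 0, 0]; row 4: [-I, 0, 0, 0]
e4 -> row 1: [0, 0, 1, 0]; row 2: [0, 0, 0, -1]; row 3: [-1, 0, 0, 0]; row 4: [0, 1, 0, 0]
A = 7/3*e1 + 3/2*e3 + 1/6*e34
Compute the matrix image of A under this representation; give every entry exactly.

Bivector images (products of the table entries): rho(e34) = rho(e3)rho(e4) = row 1: [0, -I, 0, 0]; row 2: [-I, 0, 0, 0]; row 3: [0, 0, 0, -I]; row 4: [0, 0, -I, 0].
M = (7/3)*rho(e1) + (3/2)*rho(e3) + (1/6)*rho(e34), summed entrywise:
Answer: row 1: [7/3, -I/6, 0, -3*I/2]; row 2: [-I/6, 7/3, 3*I/2, 0]; row 3: [0, 3*I/2, -7/3, -I/6]; row 4: [-3*I/2, 0, -I/6, -7/3]


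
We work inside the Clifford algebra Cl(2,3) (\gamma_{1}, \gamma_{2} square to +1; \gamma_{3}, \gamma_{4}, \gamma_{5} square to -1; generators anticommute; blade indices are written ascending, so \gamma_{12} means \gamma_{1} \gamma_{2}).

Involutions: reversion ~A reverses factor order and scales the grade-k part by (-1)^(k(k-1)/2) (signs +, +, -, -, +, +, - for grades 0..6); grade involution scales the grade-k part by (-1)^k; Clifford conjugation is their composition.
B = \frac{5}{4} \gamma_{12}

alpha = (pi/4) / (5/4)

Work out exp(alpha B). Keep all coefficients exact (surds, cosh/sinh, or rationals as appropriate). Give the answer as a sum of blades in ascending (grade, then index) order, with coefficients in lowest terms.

B^2 = (\frac{5}{4})^2*(\gamma_{12})^2 = \frac{25}{16}*(-1) = -\frac{25}{16} (a basis 2-blade squares to minus the product of its generators' squares).
B^2 = -\frac{25}{16} — B^2 < 0, so the exponential closes trigonometrically: l = \frac{5}{4}, alpha*l = \frac{\pi}{4}, so exp(alpha B) = cos(\frac{\pi}{4}) + (sin(\frac{\pi}{4})/(\frac{5}{4}))*B = \frac{\sqrt{2}}{2} + (\frac{2 \sqrt{2}}{5})*B.
Answer: \frac{\sqrt{2}}{2} + \frac{\sqrt{2}}{2} \gamma_{12}


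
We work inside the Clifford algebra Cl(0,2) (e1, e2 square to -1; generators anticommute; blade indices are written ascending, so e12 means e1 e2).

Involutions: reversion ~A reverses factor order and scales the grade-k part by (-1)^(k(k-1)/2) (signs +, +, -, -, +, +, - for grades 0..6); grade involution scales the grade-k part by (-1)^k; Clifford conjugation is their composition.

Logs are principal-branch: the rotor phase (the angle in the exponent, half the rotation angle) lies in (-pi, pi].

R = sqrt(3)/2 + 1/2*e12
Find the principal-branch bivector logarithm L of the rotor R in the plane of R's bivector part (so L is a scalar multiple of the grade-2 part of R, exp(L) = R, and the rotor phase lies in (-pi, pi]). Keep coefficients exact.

The scalar part of R is sqrt(3)/2, so the principal-branch rotor phase is pinned; divide the bivector part by its sine to get the unit plane — L is the phase times that plane.
Concretely: cos(phase) = sqrt(3)/2 gives phase = ±pi/6, and since phase/sin(phase) is even the sign is immaterial: L = (phase/sin(phase)) * <R>_2 = (pi/3) * <R>_2.
Answer: pi/6*e12


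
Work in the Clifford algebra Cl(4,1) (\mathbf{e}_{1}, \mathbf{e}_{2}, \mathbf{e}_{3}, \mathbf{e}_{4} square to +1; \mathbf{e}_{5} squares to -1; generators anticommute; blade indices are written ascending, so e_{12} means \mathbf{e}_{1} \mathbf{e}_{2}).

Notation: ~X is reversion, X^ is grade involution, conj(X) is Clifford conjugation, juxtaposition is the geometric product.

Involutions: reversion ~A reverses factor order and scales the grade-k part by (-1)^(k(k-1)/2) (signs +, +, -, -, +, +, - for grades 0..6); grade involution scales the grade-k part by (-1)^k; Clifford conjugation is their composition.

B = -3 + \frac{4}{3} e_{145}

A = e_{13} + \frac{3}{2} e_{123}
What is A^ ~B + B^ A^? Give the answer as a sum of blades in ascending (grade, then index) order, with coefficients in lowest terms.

first term: -3 e_{13} + \frac{9}{2} e_{123} + \frac{4}{3} e_{345} + 2 e_{2345}
second term: -3 e_{13} + \frac{9}{2} e_{123} - \frac{4}{3} e_{345} + 2 e_{2345}
Answer: -6 e_{13} + 9 e_{123} + 4 e_{2345}


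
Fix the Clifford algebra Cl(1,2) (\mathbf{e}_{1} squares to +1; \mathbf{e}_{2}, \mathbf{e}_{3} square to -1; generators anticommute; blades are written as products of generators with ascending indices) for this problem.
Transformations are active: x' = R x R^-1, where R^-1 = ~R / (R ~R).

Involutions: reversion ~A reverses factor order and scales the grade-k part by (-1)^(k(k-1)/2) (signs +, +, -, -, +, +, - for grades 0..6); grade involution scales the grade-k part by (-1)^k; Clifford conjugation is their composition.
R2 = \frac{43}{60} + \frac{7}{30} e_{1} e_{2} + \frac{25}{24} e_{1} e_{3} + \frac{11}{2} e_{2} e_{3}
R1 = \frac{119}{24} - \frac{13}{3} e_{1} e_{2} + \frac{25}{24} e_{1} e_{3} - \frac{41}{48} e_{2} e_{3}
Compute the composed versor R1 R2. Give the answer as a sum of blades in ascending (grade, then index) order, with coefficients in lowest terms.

Distribute over the terms of R1 (each basis-blade product reordered to ascending indices, repeated generators contracted through their squares):
(\frac{119}{24}) R2 = \frac{5117}{1440} + \frac{833}{720} e_{1} e_{2} + \frac{2975}{576} e_{1} e_{3} + \frac{1309}{48} e_{2} e_{3}
(-\frac{13}{3} e_{1} e_{2}) R2 = -\frac{91}{90} - \frac{559}{180} e_{1} e_{2} + \frac{143}{6} e_{1} e_{3} + \frac{325}{72} e_{2} e_{3}
(\frac{25}{24} e_{1} e_{3}) R2 = \frac{625}{576} + \frac{275}{48} e_{1} e_{2} + \frac{215}{288} e_{1} e_{3} + \frac{35}{144} e_{2} e_{3}
(-\frac{41}{48} e_{2} e_{3}) R2 = \frac{451}{96} + \frac{1025}{1152} e_{1} e_{2} - \frac{287}{1440} e_{1} e_{3} - \frac{1763}{2880} e_{2} e_{3}
Summing the partial products and collecting blades:
Answer: \frac{23977}{2880} + \frac{2989}{640} e_{1} e_{2} + \frac{85091}{2880} e_{1} e_{3} + \frac{10053}{320} e_{2} e_{3}


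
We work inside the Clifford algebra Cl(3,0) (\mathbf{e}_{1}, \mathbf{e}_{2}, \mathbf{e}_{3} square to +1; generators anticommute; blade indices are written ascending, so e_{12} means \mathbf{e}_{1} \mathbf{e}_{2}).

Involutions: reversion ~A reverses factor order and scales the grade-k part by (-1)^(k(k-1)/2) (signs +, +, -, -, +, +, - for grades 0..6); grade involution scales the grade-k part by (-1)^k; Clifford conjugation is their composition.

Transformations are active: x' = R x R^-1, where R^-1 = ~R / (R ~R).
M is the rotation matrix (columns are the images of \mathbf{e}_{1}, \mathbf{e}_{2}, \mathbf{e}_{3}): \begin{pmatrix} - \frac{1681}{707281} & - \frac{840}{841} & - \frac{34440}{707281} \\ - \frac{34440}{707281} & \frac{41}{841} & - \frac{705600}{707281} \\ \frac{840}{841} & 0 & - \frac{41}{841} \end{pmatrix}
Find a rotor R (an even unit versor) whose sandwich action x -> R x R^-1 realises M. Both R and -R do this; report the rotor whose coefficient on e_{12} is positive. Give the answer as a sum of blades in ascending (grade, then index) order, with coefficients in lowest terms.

Method: write R = a + b12*e_{12} + b13*e_{13} + b23*e_{23} with a^2 + b12^2 + b13^2 + b23^2 = 1 (so R^-1 = ~R). Expanding the columns R e_j ~R gives tr M = 4a^2 - 1 and, from the antisymmetric part, M21 - M12 = -4a*b12, M13 - M31 = 4a*b13, M32 - M23 = -4a*b23.
Here tr M = -\frac{1681}{707281}, so a^2 = (1 + tr M)/4 = \frac{176400}{707281} and a = ±\frac{420}{841}. Taking a = \frac{420}{841}: M21 - M12 = \frac{672000}{707281}, M13 - M31 = -\frac{740880}{707281}, M32 - M23 = \frac{705600}{707281}, giving b12 = -\frac{400}{841}, b13 = -\frac{441}{841}, b23 = -\frac{420}{841}, i.e. R = \frac{420}{841} - \frac{400}{841} e_{12} - \frac{441}{841} e_{13} - \frac{420}{841} e_{23}.
Its e_{12} coefficient is negative, so report the other preimage -R.
Answer: -\frac{420}{841} + \frac{400}{841} e_{12} + \frac{441}{841} e_{13} + \frac{420}{841} e_{23}. Uniqueness: Spin(3) -> SO(3) maps R and -R to the same rotation of trace -\frac{1681}{707281}; fixing the sign of the e_{12} coefficient removes the ambiguity.


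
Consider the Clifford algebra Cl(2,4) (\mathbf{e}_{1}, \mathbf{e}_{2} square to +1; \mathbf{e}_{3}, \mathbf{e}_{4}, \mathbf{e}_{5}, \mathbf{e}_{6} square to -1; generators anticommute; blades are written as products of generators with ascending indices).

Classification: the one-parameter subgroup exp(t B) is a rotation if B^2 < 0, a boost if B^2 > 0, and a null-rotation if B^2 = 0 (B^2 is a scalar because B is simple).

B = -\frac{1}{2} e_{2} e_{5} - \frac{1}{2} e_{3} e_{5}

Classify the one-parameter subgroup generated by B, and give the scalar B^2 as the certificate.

B^2 term by term: the squares give (-\frac{1}{2})^2*(e_{2} e_{5})^2 + (-\frac{1}{2})^2*(e_{3} e_{5})^2 = \frac{1}{4}*(+1) + \frac{1}{4}*(-1) = 0 (each basis 2-blade squares to minus the product of its generators' squares); cross terms between blades sharing an index anticommute and cancel. So B^2 = 0.
Answer: null-rotation, certificate B^2 = 0. Key observation: B^2 = 0 is a conjugation invariant, so its sign decides the class regardless of the surface form of B.


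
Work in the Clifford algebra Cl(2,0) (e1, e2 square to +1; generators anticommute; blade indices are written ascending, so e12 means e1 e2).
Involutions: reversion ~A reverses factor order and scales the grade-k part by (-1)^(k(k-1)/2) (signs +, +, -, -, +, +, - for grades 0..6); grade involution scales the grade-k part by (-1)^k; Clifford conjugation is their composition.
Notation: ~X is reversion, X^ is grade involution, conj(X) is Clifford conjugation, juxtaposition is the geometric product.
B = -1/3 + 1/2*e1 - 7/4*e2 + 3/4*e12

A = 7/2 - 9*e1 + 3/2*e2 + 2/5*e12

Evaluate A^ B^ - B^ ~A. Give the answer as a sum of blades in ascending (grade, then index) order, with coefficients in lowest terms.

first term: -1031/120 - 117/40*e1 + 543/40*e2 + 2099/120*e12
second term: 751/120 + 123/40*e1 + 503/40*e2 + 2131/120*e12
Answer: -297/20 - 6*e1 + e2 - 4/15*e12


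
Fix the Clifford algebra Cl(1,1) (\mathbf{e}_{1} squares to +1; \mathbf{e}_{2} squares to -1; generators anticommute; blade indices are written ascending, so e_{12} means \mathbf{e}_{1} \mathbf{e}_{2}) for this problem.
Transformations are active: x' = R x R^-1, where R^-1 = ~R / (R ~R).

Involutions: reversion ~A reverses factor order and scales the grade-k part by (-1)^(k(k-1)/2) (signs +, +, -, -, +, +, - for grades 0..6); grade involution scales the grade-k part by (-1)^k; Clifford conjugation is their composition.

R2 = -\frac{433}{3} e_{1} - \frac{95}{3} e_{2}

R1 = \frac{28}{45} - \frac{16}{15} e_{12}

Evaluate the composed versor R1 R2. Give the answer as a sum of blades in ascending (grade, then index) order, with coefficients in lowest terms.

Distribute over the terms of R1 (each basis-blade product reordered to ascending indices, repeated generators contracted through their squares):
(\frac{28}{45}) R2 = -\frac{12124}{135} e_{1} - \frac{532}{27} e_{2}
(-\frac{16}{15} e_{12}) R2 = -\frac{304}{9} e_{1} - \frac{6928}{45} e_{2}
Summing the partial products and collecting blades:
Answer: -\frac{16684}{135} e_{1} - \frac{23444}{135} e_{2}
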